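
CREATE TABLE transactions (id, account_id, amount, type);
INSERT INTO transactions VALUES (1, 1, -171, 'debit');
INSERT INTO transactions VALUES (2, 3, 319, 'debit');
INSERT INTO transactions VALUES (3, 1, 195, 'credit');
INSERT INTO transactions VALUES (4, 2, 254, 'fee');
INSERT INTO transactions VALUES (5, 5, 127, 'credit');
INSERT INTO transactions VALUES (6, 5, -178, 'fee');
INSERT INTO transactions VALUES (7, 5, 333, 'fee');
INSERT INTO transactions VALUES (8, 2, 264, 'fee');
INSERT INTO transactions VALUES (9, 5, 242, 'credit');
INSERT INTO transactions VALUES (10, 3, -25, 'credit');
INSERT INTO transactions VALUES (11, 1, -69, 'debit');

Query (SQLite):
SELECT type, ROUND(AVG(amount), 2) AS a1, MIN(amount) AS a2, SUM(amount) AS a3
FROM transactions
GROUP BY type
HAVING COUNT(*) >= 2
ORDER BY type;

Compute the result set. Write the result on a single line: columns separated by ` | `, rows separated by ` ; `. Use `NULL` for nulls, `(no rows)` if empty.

Group transactions by type.
Per group compute: ROUND(AVG(amount), 2), MIN(amount), SUM(amount).
HAVING: drop groups with fewer than 2 rows.
  credit: ids {3, 5, 9, 10} → ROUND(AVG(amount), 2)=134.75, MIN(amount)=-25, SUM(amount)=539
  debit: ids {1, 2, 11} → ROUND(AVG(amount), 2)=26.33, MIN(amount)=-171, SUM(amount)=79
  fee: ids {4, 6, 7, 8} → ROUND(AVG(amount), 2)=168.25, MIN(amount)=-178, SUM(amount)=673

credit | 134.75 | -25 | 539 ; debit | 26.33 | -171 | 79 ; fee | 168.25 | -178 | 673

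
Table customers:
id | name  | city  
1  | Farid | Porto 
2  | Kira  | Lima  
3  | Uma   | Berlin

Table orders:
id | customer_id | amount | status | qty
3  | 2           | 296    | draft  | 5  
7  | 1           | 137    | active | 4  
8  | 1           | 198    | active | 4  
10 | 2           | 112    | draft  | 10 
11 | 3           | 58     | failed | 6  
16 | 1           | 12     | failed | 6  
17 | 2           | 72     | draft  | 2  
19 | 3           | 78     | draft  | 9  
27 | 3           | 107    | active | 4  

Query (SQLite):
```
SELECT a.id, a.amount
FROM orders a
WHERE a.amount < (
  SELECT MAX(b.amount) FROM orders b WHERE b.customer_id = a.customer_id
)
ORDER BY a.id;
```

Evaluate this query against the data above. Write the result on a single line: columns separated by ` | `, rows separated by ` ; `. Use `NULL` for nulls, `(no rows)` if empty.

For each orders row a, compute MAX(amount) over rows sharing a.customer_id.
Keep row a if a.amount < that per-group MAX.
  customer_id=1: MAX(amount) = 198
  customer_id=2: MAX(amount) = 296
  customer_id=3: MAX(amount) = 107

7 | 137 ; 10 | 112 ; 11 | 58 ; 16 | 12 ; 17 | 72 ; 19 | 78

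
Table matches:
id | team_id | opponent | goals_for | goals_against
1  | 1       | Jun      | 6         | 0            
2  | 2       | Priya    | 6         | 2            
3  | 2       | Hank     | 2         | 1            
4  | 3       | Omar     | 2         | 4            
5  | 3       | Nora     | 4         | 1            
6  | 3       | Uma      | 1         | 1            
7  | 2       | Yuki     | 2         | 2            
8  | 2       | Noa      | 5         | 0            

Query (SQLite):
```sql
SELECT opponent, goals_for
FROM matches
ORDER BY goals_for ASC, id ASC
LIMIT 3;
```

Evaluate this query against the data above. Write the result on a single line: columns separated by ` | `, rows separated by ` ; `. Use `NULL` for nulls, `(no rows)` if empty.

Uma | 1 ; Hank | 2 ; Omar | 2

Sort by goals_for asc, tiebreak id asc: (1, id=6), (2, id=3), (2, id=4), (2, id=7), (4, id=5), (5, id=8) …. Take first 3.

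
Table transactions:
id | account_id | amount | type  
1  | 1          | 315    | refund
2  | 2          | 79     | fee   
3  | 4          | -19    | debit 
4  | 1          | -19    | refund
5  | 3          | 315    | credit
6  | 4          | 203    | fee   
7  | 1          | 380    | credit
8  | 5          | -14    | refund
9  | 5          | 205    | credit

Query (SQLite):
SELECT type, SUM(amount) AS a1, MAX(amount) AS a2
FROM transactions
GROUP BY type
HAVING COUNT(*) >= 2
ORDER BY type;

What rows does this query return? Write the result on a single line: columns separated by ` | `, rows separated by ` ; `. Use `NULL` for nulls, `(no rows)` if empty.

credit | 900 | 380 ; fee | 282 | 203 ; refund | 282 | 315

Group transactions by type.
Per group compute: SUM(amount), MAX(amount).
HAVING: drop groups with fewer than 2 rows.
  credit: ids {5, 7, 9} → SUM(amount)=900, MAX(amount)=380
  debit: ids {3} → SUM(amount)=-19, MAX(amount)=-19
  fee: ids {2, 6} → SUM(amount)=282, MAX(amount)=203
  refund: ids {1, 4, 8} → SUM(amount)=282, MAX(amount)=315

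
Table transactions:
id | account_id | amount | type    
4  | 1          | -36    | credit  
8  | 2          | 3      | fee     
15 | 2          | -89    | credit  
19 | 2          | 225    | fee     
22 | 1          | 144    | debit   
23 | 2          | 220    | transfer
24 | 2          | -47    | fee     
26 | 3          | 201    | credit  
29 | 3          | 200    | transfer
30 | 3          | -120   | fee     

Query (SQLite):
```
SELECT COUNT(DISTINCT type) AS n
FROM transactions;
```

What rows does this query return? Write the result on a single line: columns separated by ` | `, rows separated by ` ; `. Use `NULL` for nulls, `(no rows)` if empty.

4

Count distinct non-NULL type values.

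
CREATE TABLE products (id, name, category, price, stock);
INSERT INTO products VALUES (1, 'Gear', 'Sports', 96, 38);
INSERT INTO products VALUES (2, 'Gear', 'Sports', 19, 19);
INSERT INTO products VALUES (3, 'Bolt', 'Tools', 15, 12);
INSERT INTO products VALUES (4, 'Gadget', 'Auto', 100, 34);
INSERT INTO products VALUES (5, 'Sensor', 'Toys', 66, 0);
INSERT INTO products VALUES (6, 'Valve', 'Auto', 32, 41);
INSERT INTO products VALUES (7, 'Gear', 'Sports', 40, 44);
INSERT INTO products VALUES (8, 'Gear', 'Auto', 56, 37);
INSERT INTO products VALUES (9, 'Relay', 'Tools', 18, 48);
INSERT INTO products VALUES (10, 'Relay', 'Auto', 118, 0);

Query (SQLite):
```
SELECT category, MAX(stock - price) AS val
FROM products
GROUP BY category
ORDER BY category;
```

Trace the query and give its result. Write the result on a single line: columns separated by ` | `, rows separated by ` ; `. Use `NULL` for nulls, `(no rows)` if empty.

For each row compute stock - price.
Group by category; take MAX of the expression per group.
  Auto: ids {4, 6, 8, 10} → MAX(stock - price)=9
  Sports: ids {1, 2, 7} → MAX(stock - price)=4
  Tools: ids {3, 9} → MAX(stock - price)=30
  Toys: ids {5} → MAX(stock - price)=-66

Auto | 9 ; Sports | 4 ; Tools | 30 ; Toys | -66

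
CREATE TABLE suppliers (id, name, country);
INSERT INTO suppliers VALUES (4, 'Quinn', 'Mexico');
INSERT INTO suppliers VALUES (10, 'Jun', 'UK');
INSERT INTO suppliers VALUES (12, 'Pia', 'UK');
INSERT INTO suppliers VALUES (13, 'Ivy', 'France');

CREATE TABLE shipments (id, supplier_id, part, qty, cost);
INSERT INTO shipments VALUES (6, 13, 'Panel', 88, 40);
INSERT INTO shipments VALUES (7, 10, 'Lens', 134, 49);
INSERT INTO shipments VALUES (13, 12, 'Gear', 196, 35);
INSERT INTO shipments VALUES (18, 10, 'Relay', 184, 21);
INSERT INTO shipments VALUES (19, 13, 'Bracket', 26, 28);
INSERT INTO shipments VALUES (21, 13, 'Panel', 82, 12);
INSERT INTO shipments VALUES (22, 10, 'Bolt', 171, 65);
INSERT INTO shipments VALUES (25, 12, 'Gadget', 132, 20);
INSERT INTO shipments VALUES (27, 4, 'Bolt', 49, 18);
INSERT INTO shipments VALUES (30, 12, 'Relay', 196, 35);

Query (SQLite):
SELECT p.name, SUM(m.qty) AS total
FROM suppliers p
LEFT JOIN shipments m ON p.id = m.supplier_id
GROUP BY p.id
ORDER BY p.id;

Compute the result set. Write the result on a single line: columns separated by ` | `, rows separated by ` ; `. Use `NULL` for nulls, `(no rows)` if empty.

LEFT JOIN keeps every suppliers row; unmatched ones get NULL for shipments columns.
Group by suppliers.id and compute SUM(m.qty). SUM over an all-NULL group is NULL.
  4: ids {27} → SUM(m.qty)=49
  10: ids {7, 18, 22} → SUM(m.qty)=489
  12: ids {13, 25, 30} → SUM(m.qty)=524
  13: ids {6, 19, 21} → SUM(m.qty)=196

Quinn | 49 ; Jun | 489 ; Pia | 524 ; Ivy | 196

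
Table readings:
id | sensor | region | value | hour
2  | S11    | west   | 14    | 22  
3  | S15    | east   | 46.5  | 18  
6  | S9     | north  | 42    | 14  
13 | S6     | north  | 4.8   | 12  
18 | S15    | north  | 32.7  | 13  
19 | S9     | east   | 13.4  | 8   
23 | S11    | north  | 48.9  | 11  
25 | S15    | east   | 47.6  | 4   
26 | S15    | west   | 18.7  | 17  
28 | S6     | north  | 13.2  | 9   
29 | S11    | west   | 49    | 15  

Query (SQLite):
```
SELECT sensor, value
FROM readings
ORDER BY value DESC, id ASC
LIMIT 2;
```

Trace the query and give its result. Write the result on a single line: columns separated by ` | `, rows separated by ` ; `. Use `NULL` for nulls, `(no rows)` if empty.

Sort by value desc, tiebreak id asc: (49, id=29), (48.9, id=23), (47.6, id=25), (46.5, id=3), (42, id=6) …. Take first 2.

S11 | 49 ; S11 | 48.9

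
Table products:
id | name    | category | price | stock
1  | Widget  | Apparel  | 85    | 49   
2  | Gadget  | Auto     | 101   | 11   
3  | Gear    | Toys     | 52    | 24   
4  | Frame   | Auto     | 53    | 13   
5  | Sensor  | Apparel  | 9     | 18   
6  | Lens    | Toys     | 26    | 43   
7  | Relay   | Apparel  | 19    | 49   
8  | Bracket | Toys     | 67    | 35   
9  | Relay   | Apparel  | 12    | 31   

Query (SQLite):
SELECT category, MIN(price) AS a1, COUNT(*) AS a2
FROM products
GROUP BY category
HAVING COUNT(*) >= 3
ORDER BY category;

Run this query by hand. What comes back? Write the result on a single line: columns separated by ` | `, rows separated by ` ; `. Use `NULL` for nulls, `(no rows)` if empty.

Group products by category.
Per group compute: MIN(price), COUNT(*).
HAVING: drop groups with fewer than 3 rows.
  Apparel: ids {1, 5, 7, 9} → MIN(price)=9, COUNT(*)=4
  Auto: ids {2, 4} → MIN(price)=53, COUNT(*)=2
  Toys: ids {3, 6, 8} → MIN(price)=26, COUNT(*)=3

Apparel | 9 | 4 ; Toys | 26 | 3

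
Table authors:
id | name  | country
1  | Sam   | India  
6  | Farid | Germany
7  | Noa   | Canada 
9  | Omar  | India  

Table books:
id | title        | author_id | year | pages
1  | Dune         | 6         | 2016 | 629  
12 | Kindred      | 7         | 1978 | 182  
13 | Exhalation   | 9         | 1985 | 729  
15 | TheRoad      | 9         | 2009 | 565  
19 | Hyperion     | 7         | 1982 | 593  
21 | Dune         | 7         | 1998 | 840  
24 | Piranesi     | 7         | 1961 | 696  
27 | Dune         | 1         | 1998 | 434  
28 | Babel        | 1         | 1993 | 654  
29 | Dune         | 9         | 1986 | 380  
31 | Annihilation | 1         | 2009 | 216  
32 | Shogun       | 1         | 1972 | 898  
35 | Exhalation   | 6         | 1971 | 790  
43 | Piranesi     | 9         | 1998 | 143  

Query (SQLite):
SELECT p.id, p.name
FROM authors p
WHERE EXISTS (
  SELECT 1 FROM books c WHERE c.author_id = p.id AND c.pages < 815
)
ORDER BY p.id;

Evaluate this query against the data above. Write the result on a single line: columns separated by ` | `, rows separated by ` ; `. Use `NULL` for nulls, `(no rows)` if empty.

1 | Sam ; 6 | Farid ; 7 | Noa ; 9 | Omar

For each authors row, check whether any books with matching author_id has pages < 815.
Keep rows where that is true.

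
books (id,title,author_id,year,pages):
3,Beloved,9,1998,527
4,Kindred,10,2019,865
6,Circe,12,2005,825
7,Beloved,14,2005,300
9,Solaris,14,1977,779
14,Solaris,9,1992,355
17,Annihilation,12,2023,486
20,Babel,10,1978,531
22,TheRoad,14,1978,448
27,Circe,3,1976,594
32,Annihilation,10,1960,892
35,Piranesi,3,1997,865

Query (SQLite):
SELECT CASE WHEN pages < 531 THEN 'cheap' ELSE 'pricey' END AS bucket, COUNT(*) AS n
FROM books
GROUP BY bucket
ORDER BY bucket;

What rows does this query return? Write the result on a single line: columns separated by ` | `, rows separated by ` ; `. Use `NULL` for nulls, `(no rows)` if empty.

cheap | 5 ; pricey | 7

Bucket rows by pages < 531 → 'cheap' else 'pricey'; count each bucket.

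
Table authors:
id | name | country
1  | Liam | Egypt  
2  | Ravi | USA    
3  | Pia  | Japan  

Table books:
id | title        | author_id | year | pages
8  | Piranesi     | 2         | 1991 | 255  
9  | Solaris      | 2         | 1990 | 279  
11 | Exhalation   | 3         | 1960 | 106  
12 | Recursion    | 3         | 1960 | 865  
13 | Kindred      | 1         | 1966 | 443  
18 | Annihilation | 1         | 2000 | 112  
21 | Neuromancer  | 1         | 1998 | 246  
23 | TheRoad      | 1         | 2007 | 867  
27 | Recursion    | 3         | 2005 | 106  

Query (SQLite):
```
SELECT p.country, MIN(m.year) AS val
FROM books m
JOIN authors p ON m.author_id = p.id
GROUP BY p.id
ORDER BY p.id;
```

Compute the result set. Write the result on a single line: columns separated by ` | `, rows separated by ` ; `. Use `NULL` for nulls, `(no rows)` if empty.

Join each books row to its authors via author_id.
Group joined rows by authors.id; compute MIN(m.year) per group.
  1: ids {13, 18, 21, 23} → MIN(m.year)=1966
  2: ids {8, 9} → MIN(m.year)=1990
  3: ids {11, 12, 27} → MIN(m.year)=1960

Egypt | 1966 ; USA | 1990 ; Japan | 1960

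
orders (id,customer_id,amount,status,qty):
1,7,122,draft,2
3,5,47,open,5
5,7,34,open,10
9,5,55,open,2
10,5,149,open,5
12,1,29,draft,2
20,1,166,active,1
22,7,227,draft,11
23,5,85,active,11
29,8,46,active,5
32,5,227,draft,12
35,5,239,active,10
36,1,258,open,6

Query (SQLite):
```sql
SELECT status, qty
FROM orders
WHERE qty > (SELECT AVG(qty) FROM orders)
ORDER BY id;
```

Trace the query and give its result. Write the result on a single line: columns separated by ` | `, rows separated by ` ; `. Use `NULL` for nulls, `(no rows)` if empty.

open | 10 ; draft | 11 ; active | 11 ; draft | 12 ; active | 10

Scalar subquery: AVG(qty) over all orders rows = 6.307692 (≈; comparison uses full precision).
Keep rows where qty > that value.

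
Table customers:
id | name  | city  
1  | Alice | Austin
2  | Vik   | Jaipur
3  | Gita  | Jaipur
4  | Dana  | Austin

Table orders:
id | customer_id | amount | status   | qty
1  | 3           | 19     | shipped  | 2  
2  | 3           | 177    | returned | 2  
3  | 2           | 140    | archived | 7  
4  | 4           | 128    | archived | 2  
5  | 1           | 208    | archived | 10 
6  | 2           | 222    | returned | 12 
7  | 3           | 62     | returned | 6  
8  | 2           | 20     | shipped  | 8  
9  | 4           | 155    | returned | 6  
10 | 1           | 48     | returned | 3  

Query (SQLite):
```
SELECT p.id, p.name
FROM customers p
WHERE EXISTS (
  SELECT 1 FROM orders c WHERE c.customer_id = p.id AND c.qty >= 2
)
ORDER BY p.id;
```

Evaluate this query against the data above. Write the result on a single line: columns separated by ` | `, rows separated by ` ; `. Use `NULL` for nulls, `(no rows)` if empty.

1 | Alice ; 2 | Vik ; 3 | Gita ; 4 | Dana

For each customers row, check whether any orders with matching customer_id has qty >= 2.
Keep rows where that is true.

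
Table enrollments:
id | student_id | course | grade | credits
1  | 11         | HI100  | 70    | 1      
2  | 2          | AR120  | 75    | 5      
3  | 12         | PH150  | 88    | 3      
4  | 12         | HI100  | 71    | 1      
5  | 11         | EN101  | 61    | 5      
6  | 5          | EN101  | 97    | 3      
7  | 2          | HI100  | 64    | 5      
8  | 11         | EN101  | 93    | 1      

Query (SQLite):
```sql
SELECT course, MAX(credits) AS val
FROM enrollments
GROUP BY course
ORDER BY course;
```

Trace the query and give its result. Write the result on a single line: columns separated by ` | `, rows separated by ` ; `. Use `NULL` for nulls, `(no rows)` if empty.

Partition enrollments by course; compute MAX(credits) within each group.
  AR120: ids {2} → MAX(credits)=5
  EN101: ids {5, 6, 8} → MAX(credits)=5
  HI100: ids {1, 4, 7} → MAX(credits)=5
  PH150: ids {3} → MAX(credits)=3

AR120 | 5 ; EN101 | 5 ; HI100 | 5 ; PH150 | 3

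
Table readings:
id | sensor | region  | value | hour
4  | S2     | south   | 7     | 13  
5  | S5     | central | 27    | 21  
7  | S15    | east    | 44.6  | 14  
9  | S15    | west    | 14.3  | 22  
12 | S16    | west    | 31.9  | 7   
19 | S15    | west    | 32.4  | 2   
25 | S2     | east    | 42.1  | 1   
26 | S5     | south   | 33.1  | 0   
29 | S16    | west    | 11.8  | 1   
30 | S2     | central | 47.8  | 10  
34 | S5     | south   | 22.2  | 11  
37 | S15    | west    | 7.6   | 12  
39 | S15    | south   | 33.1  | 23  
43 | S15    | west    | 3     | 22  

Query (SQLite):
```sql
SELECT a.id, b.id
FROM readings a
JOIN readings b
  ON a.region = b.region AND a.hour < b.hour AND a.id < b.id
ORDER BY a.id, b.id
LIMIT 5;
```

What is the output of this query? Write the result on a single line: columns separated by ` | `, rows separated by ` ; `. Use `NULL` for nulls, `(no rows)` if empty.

4 | 39 ; 12 | 37 ; 12 | 43 ; 19 | 37 ; 19 | 43

Pairs (a,b) with same region, a.hour < b.hour, a.id < b.id.
region groups: central:{5,30} east:{7,25} south:{4,26,34,39} west:{9,12,19,29,37,43}
Ordered by (a.id, b.id); first 5.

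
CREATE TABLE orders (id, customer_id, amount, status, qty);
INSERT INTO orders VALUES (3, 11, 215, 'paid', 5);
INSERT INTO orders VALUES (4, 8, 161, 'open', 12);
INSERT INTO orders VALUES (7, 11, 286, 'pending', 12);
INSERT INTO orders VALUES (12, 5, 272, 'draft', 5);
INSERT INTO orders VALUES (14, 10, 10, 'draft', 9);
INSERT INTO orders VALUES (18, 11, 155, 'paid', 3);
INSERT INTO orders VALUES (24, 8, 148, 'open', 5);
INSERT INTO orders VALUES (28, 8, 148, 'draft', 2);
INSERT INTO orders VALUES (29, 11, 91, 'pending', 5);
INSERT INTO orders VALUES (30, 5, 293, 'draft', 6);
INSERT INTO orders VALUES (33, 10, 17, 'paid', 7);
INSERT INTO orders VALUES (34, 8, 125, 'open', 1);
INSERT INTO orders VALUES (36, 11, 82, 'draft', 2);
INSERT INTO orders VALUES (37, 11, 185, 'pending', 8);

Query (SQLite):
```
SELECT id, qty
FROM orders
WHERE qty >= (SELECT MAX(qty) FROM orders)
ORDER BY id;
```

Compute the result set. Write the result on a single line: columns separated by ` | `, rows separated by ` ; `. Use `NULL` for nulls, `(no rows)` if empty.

Scalar subquery: MAX(qty) over all orders rows = 12.
Keep rows where qty >= that value.

4 | 12 ; 7 | 12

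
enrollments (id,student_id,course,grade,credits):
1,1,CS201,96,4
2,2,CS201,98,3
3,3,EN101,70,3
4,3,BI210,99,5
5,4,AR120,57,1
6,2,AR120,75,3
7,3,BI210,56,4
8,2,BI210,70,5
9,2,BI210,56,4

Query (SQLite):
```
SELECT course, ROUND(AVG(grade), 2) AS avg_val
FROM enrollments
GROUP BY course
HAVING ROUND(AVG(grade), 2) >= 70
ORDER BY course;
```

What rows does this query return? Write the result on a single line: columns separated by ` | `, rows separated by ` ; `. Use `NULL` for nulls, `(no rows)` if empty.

Partition enrollments by course; compute ROUND(AVG(grade), 2) within each group.
HAVING: keep groups where ROUND(AVG(grade), 2) >= 70.
  AR120: ids {5, 6} → ROUND(AVG(grade), 2)=66
  BI210: ids {4, 7, 8, 9} → ROUND(AVG(grade), 2)=70.25
  CS201: ids {1, 2} → ROUND(AVG(grade), 2)=97
  EN101: ids {3} → ROUND(AVG(grade), 2)=70

BI210 | 70.25 ; CS201 | 97 ; EN101 | 70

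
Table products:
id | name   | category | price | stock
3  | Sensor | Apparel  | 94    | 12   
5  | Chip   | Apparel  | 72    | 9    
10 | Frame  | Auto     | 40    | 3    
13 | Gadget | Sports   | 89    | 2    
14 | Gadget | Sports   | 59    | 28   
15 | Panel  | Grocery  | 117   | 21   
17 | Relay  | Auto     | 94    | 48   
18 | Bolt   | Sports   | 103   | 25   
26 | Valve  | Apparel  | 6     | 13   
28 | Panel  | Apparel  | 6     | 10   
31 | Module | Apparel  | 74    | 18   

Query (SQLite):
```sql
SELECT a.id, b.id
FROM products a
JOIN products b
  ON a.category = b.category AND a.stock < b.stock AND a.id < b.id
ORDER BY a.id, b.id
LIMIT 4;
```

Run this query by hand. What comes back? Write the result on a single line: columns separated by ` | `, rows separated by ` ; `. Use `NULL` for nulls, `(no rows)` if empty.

Pairs (a,b) with same category, a.stock < b.stock, a.id < b.id.
category groups: Apparel:{3,5,26,28,31} Auto:{10,17} Grocery:{15} Sports:{13,14,18}
Ordered by (a.id, b.id); first 4.

3 | 26 ; 3 | 31 ; 5 | 26 ; 5 | 28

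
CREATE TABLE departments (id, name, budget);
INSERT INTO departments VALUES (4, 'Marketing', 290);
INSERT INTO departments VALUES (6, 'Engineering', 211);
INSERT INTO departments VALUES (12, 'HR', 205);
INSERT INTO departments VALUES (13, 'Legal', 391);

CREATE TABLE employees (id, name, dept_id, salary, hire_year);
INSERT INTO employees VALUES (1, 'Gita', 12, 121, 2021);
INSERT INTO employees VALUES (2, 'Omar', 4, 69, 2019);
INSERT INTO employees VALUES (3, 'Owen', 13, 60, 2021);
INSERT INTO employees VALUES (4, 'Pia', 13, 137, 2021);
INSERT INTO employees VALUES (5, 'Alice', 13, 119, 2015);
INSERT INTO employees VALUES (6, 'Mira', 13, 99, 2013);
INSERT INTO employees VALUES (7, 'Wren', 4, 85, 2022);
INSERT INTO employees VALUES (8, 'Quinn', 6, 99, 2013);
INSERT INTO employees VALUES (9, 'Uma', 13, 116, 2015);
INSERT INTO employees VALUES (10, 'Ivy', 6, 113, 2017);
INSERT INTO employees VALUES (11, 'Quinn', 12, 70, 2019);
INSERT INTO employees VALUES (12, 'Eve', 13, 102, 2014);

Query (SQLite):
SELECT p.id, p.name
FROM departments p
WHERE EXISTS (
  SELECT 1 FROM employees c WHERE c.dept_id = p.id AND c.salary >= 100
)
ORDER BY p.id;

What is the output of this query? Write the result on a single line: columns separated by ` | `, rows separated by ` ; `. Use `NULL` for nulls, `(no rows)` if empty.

6 | Engineering ; 12 | HR ; 13 | Legal

For each departments row, check whether any employees with matching dept_id has salary >= 100.
Keep rows where that is true.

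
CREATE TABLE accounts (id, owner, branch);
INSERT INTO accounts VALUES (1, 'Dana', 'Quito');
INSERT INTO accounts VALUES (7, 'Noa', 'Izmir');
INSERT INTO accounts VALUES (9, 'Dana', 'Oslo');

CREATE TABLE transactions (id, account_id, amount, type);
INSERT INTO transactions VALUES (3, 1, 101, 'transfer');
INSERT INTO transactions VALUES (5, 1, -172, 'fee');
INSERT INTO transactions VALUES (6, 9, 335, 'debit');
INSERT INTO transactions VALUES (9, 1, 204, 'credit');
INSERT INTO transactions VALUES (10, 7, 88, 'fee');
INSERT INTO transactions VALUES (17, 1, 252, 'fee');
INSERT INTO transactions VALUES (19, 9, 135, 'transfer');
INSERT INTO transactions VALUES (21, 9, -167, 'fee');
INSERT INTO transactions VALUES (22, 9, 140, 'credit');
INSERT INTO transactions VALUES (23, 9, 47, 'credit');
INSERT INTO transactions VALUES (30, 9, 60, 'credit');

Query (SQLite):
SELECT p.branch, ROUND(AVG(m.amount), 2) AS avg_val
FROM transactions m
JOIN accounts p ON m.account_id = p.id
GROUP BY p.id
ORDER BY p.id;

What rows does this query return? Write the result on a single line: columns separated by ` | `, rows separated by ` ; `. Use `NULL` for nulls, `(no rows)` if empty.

Join each transactions row to its accounts via account_id.
Group joined rows by accounts.id; compute ROUND(AVG(m.amount), 2) per group.
  1: ids {3, 5, 9, 17} → ROUND(AVG(m.amount), 2)=96.25
  7: ids {10} → ROUND(AVG(m.amount), 2)=88
  9: ids {6, 19, 21, 22, 23, 30} → ROUND(AVG(m.amount), 2)=91.67

Quito | 96.25 ; Izmir | 88 ; Oslo | 91.67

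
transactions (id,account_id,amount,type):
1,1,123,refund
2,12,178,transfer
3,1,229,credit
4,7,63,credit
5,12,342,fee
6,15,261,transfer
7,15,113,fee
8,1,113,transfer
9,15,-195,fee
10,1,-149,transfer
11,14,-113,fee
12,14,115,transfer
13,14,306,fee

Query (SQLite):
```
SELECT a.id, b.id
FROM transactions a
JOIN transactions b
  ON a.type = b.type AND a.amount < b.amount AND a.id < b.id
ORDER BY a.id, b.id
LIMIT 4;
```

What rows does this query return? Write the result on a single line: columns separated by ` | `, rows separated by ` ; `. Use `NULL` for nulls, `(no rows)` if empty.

2 | 6 ; 7 | 13 ; 8 | 12 ; 9 | 11

Pairs (a,b) with same type, a.amount < b.amount, a.id < b.id.
type groups: credit:{3,4} fee:{5,7,9,11,13} refund:{1} transfer:{2,6,8,10,12}
Ordered by (a.id, b.id); first 4.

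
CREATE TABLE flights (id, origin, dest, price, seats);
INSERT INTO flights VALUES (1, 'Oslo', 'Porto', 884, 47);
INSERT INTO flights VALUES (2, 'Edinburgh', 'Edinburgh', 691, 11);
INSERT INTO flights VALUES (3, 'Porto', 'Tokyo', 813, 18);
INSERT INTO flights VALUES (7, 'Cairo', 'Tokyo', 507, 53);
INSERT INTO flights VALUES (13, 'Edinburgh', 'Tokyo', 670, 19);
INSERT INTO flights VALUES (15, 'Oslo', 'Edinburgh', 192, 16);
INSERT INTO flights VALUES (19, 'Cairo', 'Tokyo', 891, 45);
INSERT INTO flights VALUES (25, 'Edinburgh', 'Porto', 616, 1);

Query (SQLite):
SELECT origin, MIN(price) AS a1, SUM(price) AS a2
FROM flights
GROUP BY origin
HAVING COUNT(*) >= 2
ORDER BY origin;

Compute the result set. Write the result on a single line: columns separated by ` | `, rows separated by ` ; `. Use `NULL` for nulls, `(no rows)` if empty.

Group flights by origin.
Per group compute: MIN(price), SUM(price).
HAVING: drop groups with fewer than 2 rows.
  Cairo: ids {7, 19} → MIN(price)=507, SUM(price)=1398
  Edinburgh: ids {2, 13, 25} → MIN(price)=616, SUM(price)=1977
  Oslo: ids {1, 15} → MIN(price)=192, SUM(price)=1076
  Porto: ids {3} → MIN(price)=813, SUM(price)=813

Cairo | 507 | 1398 ; Edinburgh | 616 | 1977 ; Oslo | 192 | 1076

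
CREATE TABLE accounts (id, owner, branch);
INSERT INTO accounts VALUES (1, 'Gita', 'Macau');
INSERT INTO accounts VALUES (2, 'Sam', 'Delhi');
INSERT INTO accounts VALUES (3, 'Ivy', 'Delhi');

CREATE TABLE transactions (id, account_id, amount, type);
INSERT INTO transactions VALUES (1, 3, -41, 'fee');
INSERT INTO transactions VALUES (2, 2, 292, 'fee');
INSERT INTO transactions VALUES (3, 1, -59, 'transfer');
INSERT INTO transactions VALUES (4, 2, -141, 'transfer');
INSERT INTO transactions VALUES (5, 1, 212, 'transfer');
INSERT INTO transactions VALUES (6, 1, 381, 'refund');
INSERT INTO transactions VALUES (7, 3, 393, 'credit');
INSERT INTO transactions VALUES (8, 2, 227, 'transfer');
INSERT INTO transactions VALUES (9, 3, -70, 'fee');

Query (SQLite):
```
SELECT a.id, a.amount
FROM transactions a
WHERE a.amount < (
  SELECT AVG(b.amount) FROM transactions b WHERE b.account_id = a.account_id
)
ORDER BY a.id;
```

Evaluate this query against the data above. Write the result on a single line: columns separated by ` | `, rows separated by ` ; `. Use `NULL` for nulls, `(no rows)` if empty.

For each transactions row a, compute AVG(amount) over rows sharing a.account_id.
Keep row a if a.amount < that per-group AVG.
  account_id=1: AVG(amount) = 178.0
  account_id=2: AVG(amount) = 126.0
  account_id=3: AVG(amount) = 94.0

1 | -41 ; 3 | -59 ; 4 | -141 ; 9 | -70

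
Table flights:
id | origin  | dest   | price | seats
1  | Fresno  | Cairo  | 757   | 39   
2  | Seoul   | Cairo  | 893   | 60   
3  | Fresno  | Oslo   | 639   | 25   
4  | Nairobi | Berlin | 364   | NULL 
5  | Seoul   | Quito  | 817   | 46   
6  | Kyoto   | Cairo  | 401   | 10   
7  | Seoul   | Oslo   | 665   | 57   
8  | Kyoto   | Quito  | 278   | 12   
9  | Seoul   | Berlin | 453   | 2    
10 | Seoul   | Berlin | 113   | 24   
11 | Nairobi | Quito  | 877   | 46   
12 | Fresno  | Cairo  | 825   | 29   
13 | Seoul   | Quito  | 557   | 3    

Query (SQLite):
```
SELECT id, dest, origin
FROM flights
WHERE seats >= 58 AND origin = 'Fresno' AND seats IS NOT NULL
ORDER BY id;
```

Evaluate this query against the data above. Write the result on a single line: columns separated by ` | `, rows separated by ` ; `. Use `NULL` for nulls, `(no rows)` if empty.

(no rows)

seats >= 58: ids {2}
origin = 'Fresno': ids {1, 3, 12}
seats IS NOT NULL: ids {1, 2, 3, 5, 6, 7, 8, 9, 10, 11, 12, 13}
Combine with AND.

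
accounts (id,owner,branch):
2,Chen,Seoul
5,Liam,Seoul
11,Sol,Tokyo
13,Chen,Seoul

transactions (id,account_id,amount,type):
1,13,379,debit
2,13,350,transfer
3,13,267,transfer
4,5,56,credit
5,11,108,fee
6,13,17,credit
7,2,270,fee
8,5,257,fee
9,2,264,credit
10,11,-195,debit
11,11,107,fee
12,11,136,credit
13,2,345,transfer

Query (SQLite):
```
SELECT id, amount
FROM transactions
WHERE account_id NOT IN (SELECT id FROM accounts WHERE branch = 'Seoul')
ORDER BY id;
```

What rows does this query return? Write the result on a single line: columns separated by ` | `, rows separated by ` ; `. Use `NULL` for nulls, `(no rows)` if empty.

Inner query: accounts.id where branch = 'Seoul'.
Outer: keep transactions rows whose account_id is not in that set.
Inner query → {2, 5, 13}

5 | 108 ; 10 | -195 ; 11 | 107 ; 12 | 136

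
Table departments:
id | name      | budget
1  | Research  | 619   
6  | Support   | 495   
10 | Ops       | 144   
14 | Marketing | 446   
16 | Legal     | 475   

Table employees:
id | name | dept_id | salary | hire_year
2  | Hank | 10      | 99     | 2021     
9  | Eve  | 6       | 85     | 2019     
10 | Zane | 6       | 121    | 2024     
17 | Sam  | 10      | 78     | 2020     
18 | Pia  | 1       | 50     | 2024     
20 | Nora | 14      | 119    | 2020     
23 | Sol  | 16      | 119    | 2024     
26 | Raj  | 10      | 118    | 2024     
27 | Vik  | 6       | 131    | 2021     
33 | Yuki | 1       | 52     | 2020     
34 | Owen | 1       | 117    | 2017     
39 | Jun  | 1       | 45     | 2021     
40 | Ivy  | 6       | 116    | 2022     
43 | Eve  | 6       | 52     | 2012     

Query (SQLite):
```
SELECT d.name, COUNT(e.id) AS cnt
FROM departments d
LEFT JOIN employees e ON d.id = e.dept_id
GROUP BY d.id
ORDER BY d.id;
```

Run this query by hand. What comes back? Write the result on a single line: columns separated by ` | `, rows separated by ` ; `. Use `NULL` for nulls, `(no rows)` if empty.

LEFT JOIN keeps every departments row; unmatched ones get NULL for employees columns.
Group by departments.id and compute COUNT(e.id). COUNT(col) of an all-NULL group is 0.
  1: ids {18, 33, 34, 39} → COUNT(e.id)=4
  6: ids {9, 10, 27, 40, 43} → COUNT(e.id)=5
  10: ids {2, 17, 26} → COUNT(e.id)=3
  14: ids {20} → COUNT(e.id)=1
  16: ids {23} → COUNT(e.id)=1

Research | 4 ; Support | 5 ; Ops | 3 ; Marketing | 1 ; Legal | 1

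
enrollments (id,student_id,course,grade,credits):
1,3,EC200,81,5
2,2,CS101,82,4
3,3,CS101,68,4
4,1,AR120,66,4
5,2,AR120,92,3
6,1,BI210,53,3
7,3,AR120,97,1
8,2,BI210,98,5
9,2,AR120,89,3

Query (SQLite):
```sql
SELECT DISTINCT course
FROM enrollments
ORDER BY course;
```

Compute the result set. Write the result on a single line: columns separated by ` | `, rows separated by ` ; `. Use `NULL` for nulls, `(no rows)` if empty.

Collect distinct course values from enrollments.

AR120 ; BI210 ; CS101 ; EC200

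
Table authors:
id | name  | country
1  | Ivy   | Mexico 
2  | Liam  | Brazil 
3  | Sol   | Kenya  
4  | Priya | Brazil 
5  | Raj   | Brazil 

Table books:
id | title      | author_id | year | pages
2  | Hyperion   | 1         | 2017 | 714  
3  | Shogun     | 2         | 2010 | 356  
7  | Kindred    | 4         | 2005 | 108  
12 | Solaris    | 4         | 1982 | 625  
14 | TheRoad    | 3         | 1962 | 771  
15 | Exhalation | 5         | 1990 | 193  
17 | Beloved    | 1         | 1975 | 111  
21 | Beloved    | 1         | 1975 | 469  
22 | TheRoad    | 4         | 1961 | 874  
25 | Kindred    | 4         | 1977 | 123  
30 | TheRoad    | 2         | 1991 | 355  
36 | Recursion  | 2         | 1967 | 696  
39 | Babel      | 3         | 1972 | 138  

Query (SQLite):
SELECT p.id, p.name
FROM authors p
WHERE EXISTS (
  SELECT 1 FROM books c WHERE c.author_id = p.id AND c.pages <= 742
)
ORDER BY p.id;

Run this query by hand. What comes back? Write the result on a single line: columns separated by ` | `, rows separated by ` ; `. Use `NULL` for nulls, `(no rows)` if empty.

For each authors row, check whether any books with matching author_id has pages <= 742.
Keep rows where that is true.

1 | Ivy ; 2 | Liam ; 3 | Sol ; 4 | Priya ; 5 | Raj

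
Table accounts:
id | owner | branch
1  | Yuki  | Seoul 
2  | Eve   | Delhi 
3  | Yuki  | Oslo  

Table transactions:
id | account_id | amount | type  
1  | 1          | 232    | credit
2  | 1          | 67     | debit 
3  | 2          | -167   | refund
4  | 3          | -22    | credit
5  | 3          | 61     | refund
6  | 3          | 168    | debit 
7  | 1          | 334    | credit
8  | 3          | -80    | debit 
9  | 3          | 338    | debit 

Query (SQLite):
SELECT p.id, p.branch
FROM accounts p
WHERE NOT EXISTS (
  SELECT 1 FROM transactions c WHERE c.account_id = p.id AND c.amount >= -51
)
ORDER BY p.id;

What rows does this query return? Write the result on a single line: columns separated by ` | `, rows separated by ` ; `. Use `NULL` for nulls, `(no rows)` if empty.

2 | Delhi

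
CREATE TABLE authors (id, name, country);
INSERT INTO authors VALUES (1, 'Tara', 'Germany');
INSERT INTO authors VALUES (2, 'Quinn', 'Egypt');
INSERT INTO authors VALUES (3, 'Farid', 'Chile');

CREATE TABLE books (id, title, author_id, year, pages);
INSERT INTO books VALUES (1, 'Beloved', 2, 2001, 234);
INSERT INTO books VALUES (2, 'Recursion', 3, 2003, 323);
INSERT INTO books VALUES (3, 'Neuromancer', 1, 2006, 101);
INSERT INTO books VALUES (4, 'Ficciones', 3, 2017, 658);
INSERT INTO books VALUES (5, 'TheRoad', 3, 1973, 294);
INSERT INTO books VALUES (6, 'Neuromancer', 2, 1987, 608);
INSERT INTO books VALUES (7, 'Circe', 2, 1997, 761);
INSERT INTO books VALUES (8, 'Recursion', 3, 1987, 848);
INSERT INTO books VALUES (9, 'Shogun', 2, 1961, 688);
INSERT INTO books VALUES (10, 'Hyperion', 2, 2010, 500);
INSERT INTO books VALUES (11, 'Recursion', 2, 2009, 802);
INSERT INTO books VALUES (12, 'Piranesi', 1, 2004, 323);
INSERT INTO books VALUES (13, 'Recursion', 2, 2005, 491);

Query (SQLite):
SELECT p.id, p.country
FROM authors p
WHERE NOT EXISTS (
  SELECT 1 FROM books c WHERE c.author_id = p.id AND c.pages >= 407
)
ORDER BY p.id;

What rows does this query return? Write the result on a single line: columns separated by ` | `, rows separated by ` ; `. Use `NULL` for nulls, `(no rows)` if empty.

For each authors row, check whether any books with matching author_id has pages >= 407.
Keep rows where that is false.

1 | Germany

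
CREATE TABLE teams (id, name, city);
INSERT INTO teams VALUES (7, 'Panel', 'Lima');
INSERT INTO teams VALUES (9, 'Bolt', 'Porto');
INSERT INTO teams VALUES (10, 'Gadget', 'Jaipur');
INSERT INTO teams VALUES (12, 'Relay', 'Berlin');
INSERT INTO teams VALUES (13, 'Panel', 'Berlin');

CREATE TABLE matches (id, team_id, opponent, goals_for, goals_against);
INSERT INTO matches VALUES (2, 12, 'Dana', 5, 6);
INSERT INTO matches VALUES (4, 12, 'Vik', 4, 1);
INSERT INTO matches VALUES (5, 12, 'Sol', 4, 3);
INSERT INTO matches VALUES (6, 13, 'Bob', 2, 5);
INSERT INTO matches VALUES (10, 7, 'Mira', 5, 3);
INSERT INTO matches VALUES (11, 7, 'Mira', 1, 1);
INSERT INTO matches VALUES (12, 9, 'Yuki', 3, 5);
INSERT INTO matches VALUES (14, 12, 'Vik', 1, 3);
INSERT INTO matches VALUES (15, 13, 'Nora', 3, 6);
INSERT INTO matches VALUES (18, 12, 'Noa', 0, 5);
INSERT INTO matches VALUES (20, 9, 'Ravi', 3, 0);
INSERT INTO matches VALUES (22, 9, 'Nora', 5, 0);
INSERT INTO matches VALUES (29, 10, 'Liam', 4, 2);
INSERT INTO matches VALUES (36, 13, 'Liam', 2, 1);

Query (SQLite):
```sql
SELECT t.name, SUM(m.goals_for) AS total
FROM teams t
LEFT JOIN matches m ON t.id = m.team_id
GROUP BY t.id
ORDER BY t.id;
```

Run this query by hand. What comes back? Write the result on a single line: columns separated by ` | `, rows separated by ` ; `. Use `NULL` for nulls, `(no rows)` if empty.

Panel | 6 ; Bolt | 11 ; Gadget | 4 ; Relay | 14 ; Panel | 7

LEFT JOIN keeps every teams row; unmatched ones get NULL for matches columns.
Group by teams.id and compute SUM(m.goals_for). SUM over an all-NULL group is NULL.
  7: ids {10, 11} → SUM(m.goals_for)=6
  9: ids {12, 20, 22} → SUM(m.goals_for)=11
  10: ids {29} → SUM(m.goals_for)=4
  12: ids {2, 4, 5, 14, 18} → SUM(m.goals_for)=14
  13: ids {6, 15, 36} → SUM(m.goals_for)=7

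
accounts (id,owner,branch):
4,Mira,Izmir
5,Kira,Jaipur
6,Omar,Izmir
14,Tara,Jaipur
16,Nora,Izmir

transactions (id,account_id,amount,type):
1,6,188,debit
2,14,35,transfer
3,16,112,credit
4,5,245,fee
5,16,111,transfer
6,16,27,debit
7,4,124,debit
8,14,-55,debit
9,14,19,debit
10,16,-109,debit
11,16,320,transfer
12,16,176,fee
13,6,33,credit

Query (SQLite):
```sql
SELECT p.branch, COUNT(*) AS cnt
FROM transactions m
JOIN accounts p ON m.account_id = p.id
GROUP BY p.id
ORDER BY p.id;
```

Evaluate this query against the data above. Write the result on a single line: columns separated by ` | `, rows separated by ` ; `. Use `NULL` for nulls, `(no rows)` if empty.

Join each transactions row to its accounts via account_id.
Group joined rows by accounts.id; compute COUNT(*) per group.
  4: ids {7} → COUNT(*)=1
  5: ids {4} → COUNT(*)=1
  6: ids {1, 13} → COUNT(*)=2
  14: ids {2, 8, 9} → COUNT(*)=3
  16: ids {3, 5, 6, 10, 11, 12} → COUNT(*)=6

Izmir | 1 ; Jaipur | 1 ; Izmir | 2 ; Jaipur | 3 ; Izmir | 6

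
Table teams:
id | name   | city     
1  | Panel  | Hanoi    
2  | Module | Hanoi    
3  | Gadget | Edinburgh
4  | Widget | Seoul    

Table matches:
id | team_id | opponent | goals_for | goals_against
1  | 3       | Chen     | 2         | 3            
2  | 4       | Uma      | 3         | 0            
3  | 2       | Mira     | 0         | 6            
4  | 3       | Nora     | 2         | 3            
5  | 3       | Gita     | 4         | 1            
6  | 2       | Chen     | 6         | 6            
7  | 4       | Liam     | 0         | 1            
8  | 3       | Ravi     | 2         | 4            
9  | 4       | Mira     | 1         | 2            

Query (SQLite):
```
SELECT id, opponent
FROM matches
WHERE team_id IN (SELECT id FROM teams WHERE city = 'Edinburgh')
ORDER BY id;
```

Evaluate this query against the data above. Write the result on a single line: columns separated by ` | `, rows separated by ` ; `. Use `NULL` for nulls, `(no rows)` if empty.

Inner query: teams.id where city = 'Edinburgh'.
Outer: keep matches rows whose team_id is in that set.
Inner query → {3}

1 | Chen ; 4 | Nora ; 5 | Gita ; 8 | Ravi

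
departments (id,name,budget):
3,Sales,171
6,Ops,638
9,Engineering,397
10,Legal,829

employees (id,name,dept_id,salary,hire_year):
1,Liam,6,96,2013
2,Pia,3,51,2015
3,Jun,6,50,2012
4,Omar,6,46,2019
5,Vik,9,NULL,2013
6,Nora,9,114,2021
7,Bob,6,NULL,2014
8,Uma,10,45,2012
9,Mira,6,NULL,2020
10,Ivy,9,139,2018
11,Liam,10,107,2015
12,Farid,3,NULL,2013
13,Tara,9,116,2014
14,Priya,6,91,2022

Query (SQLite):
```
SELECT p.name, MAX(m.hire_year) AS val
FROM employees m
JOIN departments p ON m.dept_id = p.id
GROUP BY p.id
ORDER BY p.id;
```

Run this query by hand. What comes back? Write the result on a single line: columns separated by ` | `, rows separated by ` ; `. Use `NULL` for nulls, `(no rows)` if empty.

Join each employees row to its departments via dept_id.
Group joined rows by departments.id; compute MAX(m.hire_year) per group.
  3: ids {2, 12} → MAX(m.hire_year)=2015
  6: ids {1, 3, 4, 7, 9, 14} → MAX(m.hire_year)=2022
  9: ids {5, 6, 10, 13} → MAX(m.hire_year)=2021
  10: ids {8, 11} → MAX(m.hire_year)=2015

Sales | 2015 ; Ops | 2022 ; Engineering | 2021 ; Legal | 2015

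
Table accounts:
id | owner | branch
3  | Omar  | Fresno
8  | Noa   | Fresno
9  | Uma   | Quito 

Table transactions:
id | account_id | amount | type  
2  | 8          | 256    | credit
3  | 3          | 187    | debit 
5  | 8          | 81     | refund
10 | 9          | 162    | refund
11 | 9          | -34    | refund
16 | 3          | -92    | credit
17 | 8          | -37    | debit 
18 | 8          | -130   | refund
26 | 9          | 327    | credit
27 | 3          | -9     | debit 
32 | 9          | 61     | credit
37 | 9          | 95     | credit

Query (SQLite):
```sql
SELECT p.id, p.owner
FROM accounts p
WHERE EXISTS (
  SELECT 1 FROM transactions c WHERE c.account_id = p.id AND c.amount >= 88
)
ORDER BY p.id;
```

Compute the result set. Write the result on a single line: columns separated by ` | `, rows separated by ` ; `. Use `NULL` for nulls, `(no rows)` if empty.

3 | Omar ; 8 | Noa ; 9 | Uma

For each accounts row, check whether any transactions with matching account_id has amount >= 88.
Keep rows where that is true.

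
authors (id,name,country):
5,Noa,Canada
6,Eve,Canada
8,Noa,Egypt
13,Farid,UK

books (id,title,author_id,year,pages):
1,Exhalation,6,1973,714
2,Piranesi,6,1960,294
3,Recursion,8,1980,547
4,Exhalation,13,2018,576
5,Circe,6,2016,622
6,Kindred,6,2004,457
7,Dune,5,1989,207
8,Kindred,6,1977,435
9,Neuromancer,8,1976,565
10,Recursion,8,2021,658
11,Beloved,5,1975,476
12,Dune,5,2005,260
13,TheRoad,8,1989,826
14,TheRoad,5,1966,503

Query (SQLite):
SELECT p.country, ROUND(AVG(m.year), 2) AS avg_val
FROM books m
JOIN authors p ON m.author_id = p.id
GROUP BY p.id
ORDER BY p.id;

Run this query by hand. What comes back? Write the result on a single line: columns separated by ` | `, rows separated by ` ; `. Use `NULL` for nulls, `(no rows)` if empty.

Canada | 1983.75 ; Canada | 1986 ; Egypt | 1991.5 ; UK | 2018

Join each books row to its authors via author_id.
Group joined rows by authors.id; compute ROUND(AVG(m.year), 2) per group.
  5: ids {7, 11, 12, 14} → ROUND(AVG(m.year), 2)=1983.75
  6: ids {1, 2, 5, 6, 8} → ROUND(AVG(m.year), 2)=1986
  8: ids {3, 9, 10, 13} → ROUND(AVG(m.year), 2)=1991.5
  13: ids {4} → ROUND(AVG(m.year), 2)=2018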